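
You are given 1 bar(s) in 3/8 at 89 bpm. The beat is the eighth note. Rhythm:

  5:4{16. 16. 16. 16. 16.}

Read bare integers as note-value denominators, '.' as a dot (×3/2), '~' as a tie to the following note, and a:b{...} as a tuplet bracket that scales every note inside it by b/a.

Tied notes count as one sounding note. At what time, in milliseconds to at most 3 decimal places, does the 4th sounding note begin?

note 4 onset = 9/5b = 1213.483ms

1. 0.0ms @ 0 + 404.494ms (3/5)
2. 404.494ms @ 3/5 + 404.494ms (3/5)
3. 808.989ms @ 6/5 + 404.494ms (3/5)
4. 1213.483ms @ 9/5 + 404.494ms (3/5)
5. 1617.978ms @ 12/5 + 404.494ms (3/5)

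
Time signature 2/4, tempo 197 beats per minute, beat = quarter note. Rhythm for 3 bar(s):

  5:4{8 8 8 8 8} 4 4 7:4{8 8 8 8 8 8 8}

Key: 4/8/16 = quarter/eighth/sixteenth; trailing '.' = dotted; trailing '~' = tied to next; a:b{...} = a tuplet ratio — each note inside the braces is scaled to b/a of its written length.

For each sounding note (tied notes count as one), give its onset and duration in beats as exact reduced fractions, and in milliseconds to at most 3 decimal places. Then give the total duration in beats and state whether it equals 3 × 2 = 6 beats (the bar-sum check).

1) 0.0ms=0b +121.827ms=2/5b
2) 121.827ms=2/5b +121.827ms=2/5b
3) 243.655ms=4/5b +121.827ms=2/5b
4) 365.482ms=6/5b +121.827ms=2/5b
5) 487.31ms=8/5b +121.827ms=2/5b
6) 609.137ms=2b +304.569ms=1b
7) 913.706ms=3b +304.569ms=1b
8) 1218.274ms=4b +87.02ms=2/7b
9) 1305.294ms=30/7b +87.02ms=2/7b
10) 1392.313ms=32/7b +87.02ms=2/7b
11) 1479.333ms=34/7b +87.02ms=2/7b
12) 1566.352ms=36/7b +87.02ms=2/7b
13) 1653.372ms=38/7b +87.02ms=2/7b
14) 1740.392ms=40/7b +87.02ms=2/7b
Σ=6b of 6 (197bpm 2/4) — PASS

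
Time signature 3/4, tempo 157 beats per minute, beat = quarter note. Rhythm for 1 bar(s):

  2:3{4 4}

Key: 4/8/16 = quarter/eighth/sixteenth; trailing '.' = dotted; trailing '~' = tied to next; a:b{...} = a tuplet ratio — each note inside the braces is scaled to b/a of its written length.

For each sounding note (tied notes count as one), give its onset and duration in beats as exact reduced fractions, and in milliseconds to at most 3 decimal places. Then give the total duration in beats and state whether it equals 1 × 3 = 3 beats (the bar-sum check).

1) 0.0ms=0b +573.248ms=3/2b
2) 573.248ms=3/2b +573.248ms=3/2b
Σ=3b of 3 (157bpm 3/4) — PASS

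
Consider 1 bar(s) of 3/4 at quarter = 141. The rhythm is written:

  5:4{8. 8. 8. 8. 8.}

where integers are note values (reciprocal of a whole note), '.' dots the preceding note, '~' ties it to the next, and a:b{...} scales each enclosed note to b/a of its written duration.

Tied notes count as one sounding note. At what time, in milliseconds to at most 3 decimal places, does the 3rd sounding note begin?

1. 0.0ms @ 0 + 255.319ms (3/5)
2. 255.319ms @ 3/5 + 255.319ms (3/5)
3. 510.638ms @ 6/5 + 255.319ms (3/5)
4. 765.957ms @ 9/5 + 255.319ms (3/5)
5. 1021.277ms @ 12/5 + 255.319ms (3/5)

note 3 onset = 6/5b = 510.638ms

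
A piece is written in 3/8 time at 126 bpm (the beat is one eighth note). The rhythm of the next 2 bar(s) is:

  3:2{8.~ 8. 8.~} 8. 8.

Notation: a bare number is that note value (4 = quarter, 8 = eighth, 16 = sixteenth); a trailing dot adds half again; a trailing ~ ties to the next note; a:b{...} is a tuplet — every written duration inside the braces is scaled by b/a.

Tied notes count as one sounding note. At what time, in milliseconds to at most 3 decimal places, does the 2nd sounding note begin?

note 2 onset = 2b = 952.381ms

1. 0.0ms @ 0 + 952.381ms (2)
2. 952.381ms @ 2 + 1190.476ms (5/2)
3. 2142.857ms @ 9/2 + 714.286ms (3/2)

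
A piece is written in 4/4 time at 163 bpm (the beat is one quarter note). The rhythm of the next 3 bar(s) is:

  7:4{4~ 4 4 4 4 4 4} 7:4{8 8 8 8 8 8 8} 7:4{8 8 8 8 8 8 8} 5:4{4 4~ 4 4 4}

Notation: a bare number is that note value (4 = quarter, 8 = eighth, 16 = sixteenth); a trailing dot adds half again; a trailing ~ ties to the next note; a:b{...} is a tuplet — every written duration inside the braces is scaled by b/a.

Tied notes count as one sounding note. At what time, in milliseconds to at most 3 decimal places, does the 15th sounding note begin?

note 15 onset = 44/7b = 2313.76ms

1. 0.0ms @ 0 + 420.684ms (8/7)
2. 420.684ms @ 8/7 + 210.342ms (4/7)
3. 631.025ms @ 12/7 + 210.342ms (4/7)
4. 841.367ms @ 16/7 + 210.342ms (4/7)
5. 1051.709ms @ 20/7 + 210.342ms (4/7)
6. 1262.051ms @ 24/7 + 210.342ms (4/7)
7. 1472.393ms @ 4 + 105.171ms (2/7)
8. 1577.564ms @ 30/7 + 105.171ms (2/7)
9. 1682.734ms @ 32/7 + 105.171ms (2/7)
10. 1787.905ms @ 34/7 + 105.171ms (2/7)
11. 1893.076ms @ 36/7 + 105.171ms (2/7)
12. 1998.247ms @ 38/7 + 105.171ms (2/7)
13. 2103.418ms @ 40/7 + 105.171ms (2/7)
14. 2208.589ms @ 6 + 105.171ms (2/7)
15. 2313.76ms @ 44/7 + 105.171ms (2/7)
16. 2418.931ms @ 46/7 + 105.171ms (2/7)
17. 2524.102ms @ 48/7 + 105.171ms (2/7)
18. 2629.273ms @ 50/7 + 105.171ms (2/7)
19. 2734.443ms @ 52/7 + 105.171ms (2/7)
20. 2839.614ms @ 54/7 + 105.171ms (2/7)
21. 2944.785ms @ 8 + 294.479ms (4/5)
22. 3239.264ms @ 44/5 + 588.957ms (8/5)
23. 3828.221ms @ 52/5 + 294.479ms (4/5)
24. 4122.699ms @ 56/5 + 294.479ms (4/5)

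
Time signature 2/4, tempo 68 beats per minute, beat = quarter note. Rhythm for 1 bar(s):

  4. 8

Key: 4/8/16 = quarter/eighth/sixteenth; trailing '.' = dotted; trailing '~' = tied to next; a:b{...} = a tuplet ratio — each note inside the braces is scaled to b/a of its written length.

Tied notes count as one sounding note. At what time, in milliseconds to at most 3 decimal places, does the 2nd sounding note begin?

1. 0.0ms @ 0 + 1323.529ms (3/2)
2. 1323.529ms @ 3/2 + 441.176ms (1/2)

note 2 onset = 3/2b = 1323.529ms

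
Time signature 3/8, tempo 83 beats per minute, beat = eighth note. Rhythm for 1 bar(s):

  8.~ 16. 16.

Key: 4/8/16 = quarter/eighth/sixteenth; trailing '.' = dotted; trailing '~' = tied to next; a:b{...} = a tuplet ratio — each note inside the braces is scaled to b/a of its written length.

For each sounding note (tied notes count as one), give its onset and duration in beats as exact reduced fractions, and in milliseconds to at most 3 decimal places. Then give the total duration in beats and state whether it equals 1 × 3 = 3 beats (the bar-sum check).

1) 0.0ms=0b +1626.506ms=9/4b
2) 1626.506ms=9/4b +542.169ms=3/4b
Σ=3b of 3 (83bpm 3/8) — PASS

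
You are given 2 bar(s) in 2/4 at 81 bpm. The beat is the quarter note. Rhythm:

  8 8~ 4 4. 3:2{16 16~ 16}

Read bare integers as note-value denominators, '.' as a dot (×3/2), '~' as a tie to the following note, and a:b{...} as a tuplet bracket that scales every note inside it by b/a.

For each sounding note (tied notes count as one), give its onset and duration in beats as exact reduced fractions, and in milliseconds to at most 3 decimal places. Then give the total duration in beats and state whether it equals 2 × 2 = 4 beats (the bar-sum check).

1) 0.0ms=0b +370.37ms=1/2b
2) 370.37ms=1/2b +1111.111ms=3/2b
3) 1481.481ms=2b +1111.111ms=3/2b
4) 2592.593ms=7/2b +123.457ms=1/6b
5) 2716.049ms=11/3b +246.914ms=1/3b
Σ=4b of 4 (81bpm 2/4) — PASS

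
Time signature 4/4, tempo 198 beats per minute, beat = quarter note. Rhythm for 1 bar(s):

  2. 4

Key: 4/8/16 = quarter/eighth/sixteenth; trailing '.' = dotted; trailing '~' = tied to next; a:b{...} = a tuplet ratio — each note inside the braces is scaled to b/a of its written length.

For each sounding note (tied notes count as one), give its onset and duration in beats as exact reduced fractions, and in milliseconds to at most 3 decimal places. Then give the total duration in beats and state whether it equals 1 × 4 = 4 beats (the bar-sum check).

1) 0.0ms=0b +909.091ms=3b
2) 909.091ms=3b +303.03ms=1b
Σ=4b of 4 (198bpm 4/4) — PASS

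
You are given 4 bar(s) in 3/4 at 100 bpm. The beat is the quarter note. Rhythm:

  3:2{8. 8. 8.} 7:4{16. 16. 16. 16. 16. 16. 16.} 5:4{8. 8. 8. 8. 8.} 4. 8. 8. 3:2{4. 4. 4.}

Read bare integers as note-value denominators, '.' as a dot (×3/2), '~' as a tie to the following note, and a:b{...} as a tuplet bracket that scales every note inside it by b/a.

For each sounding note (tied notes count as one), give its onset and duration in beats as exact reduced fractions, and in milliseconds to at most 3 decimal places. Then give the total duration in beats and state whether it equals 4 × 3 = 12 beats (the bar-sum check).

1) 0.0ms=0b +300.0ms=1/2b
2) 300.0ms=1/2b +300.0ms=1/2b
3) 600.0ms=1b +300.0ms=1/2b
4) 900.0ms=3/2b +128.571ms=3/14b
5) 1028.571ms=12/7b +128.571ms=3/14b
6) 1157.143ms=27/14b +128.571ms=3/14b
7) 1285.714ms=15/7b +128.571ms=3/14b
8) 1414.286ms=33/14b +128.571ms=3/14b
9) 1542.857ms=18/7b +128.571ms=3/14b
10) 1671.429ms=39/14b +128.571ms=3/14b
11) 1800.0ms=3b +360.0ms=3/5b
12) 2160.0ms=18/5b +360.0ms=3/5b
13) 2520.0ms=21/5b +360.0ms=3/5b
14) 2880.0ms=24/5b +360.0ms=3/5b
15) 3240.0ms=27/5b +360.0ms=3/5b
16) 3600.0ms=6b +900.0ms=3/2b
17) 4500.0ms=15/2b +450.0ms=3/4b
18) 4950.0ms=33/4b +450.0ms=3/4b
19) 5400.0ms=9b +600.0ms=1b
20) 6000.0ms=10b +600.0ms=1b
21) 6600.0ms=11b +600.0ms=1b
Σ=12b of 12 (100bpm 3/4) — PASS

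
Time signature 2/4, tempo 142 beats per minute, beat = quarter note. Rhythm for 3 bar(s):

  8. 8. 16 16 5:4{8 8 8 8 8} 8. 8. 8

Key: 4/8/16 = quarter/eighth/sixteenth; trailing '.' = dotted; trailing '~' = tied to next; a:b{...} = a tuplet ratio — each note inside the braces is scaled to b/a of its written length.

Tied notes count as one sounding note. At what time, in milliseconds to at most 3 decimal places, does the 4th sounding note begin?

1. 0.0ms @ 0 + 316.901ms (3/4)
2. 316.901ms @ 3/4 + 316.901ms (3/4)
3. 633.803ms @ 3/2 + 105.634ms (1/4)
4. 739.437ms @ 7/4 + 105.634ms (1/4)
5. 845.07ms @ 2 + 169.014ms (2/5)
6. 1014.085ms @ 12/5 + 169.014ms (2/5)
7. 1183.099ms @ 14/5 + 169.014ms (2/5)
8. 1352.113ms @ 16/5 + 169.014ms (2/5)
9. 1521.127ms @ 18/5 + 169.014ms (2/5)
10. 1690.141ms @ 4 + 316.901ms (3/4)
11. 2007.042ms @ 19/4 + 316.901ms (3/4)
12. 2323.944ms @ 11/2 + 211.268ms (1/2)

note 4 onset = 7/4b = 739.437ms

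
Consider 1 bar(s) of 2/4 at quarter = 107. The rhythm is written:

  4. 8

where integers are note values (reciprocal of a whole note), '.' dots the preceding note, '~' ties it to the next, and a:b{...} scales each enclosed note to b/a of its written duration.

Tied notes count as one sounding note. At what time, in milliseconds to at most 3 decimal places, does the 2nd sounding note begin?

note 2 onset = 3/2b = 841.121ms

1. 0.0ms @ 0 + 841.121ms (3/2)
2. 841.121ms @ 3/2 + 280.374ms (1/2)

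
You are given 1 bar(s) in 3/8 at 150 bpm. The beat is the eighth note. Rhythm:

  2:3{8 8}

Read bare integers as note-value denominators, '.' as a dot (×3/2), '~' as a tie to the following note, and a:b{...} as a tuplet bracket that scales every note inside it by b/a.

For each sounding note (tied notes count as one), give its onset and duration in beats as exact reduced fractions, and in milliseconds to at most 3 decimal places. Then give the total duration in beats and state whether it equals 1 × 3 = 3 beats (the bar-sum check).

1) 0.0ms=0b +600.0ms=3/2b
2) 600.0ms=3/2b +600.0ms=3/2b
Σ=3b of 3 (150bpm 3/8) — PASS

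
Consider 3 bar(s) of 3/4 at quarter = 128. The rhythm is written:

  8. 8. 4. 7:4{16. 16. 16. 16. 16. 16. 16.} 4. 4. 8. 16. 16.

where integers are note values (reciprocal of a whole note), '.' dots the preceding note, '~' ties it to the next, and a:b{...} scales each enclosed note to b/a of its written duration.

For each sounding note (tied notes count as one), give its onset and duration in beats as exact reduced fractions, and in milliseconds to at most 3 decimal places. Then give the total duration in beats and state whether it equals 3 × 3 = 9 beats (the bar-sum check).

1) 0.0ms=0b +351.562ms=3/4b
2) 351.562ms=3/4b +351.562ms=3/4b
3) 703.125ms=3/2b +703.125ms=3/2b
4) 1406.25ms=3b +100.446ms=3/14b
5) 1506.696ms=45/14b +100.446ms=3/14b
6) 1607.143ms=24/7b +100.446ms=3/14b
7) 1707.589ms=51/14b +100.446ms=3/14b
8) 1808.036ms=27/7b +100.446ms=3/14b
9) 1908.482ms=57/14b +100.446ms=3/14b
10) 2008.929ms=30/7b +100.446ms=3/14b
11) 2109.375ms=9/2b +703.125ms=3/2b
12) 2812.5ms=6b +703.125ms=3/2b
13) 3515.625ms=15/2b +351.562ms=3/4b
14) 3867.188ms=33/4b +175.781ms=3/8b
15) 4042.969ms=69/8b +175.781ms=3/8b
Σ=9b of 9 (128bpm 3/4) — PASS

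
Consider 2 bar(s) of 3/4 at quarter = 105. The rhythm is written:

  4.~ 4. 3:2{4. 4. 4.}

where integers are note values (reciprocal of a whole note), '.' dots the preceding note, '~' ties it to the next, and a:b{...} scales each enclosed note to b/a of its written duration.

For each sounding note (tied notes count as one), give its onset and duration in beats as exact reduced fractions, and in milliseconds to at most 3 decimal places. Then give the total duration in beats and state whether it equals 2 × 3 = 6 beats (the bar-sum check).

1) 0.0ms=0b +1714.286ms=3b
2) 1714.286ms=3b +571.429ms=1b
3) 2285.714ms=4b +571.429ms=1b
4) 2857.143ms=5b +571.429ms=1b
Σ=6b of 6 (105bpm 3/4) — PASS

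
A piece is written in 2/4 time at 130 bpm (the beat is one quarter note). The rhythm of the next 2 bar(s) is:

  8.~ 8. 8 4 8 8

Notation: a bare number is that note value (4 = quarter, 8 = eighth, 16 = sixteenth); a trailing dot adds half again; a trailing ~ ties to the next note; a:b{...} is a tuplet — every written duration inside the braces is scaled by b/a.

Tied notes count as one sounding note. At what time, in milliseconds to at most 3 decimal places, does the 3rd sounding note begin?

note 3 onset = 2b = 923.077ms

1. 0.0ms @ 0 + 692.308ms (3/2)
2. 692.308ms @ 3/2 + 230.769ms (1/2)
3. 923.077ms @ 2 + 461.538ms (1)
4. 1384.615ms @ 3 + 230.769ms (1/2)
5. 1615.385ms @ 7/2 + 230.769ms (1/2)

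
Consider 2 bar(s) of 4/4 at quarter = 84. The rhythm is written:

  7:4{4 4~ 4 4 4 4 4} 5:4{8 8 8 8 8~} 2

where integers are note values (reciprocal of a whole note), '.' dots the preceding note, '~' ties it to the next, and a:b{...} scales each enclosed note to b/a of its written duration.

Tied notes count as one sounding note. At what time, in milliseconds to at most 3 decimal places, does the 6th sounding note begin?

note 6 onset = 24/7b = 2448.98ms

1. 0.0ms @ 0 + 408.163ms (4/7)
2. 408.163ms @ 4/7 + 816.327ms (8/7)
3. 1224.49ms @ 12/7 + 408.163ms (4/7)
4. 1632.653ms @ 16/7 + 408.163ms (4/7)
5. 2040.816ms @ 20/7 + 408.163ms (4/7)
6. 2448.98ms @ 24/7 + 408.163ms (4/7)
7. 2857.143ms @ 4 + 285.714ms (2/5)
8. 3142.857ms @ 22/5 + 285.714ms (2/5)
9. 3428.571ms @ 24/5 + 285.714ms (2/5)
10. 3714.286ms @ 26/5 + 285.714ms (2/5)
11. 4000.0ms @ 28/5 + 1714.286ms (12/5)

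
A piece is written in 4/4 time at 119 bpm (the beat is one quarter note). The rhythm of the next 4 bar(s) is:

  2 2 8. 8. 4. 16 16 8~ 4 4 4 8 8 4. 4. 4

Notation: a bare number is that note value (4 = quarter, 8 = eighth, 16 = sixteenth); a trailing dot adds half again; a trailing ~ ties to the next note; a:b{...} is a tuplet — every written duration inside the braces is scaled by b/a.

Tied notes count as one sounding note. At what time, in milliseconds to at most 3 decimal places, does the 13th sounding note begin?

note 13 onset = 12b = 6050.42ms

1. 0.0ms @ 0 + 1008.403ms (2)
2. 1008.403ms @ 2 + 1008.403ms (2)
3. 2016.807ms @ 4 + 378.151ms (3/4)
4. 2394.958ms @ 19/4 + 378.151ms (3/4)
5. 2773.109ms @ 11/2 + 756.303ms (3/2)
6. 3529.412ms @ 7 + 126.05ms (1/4)
7. 3655.462ms @ 29/4 + 126.05ms (1/4)
8. 3781.513ms @ 15/2 + 756.303ms (3/2)
9. 4537.815ms @ 9 + 504.202ms (1)
10. 5042.017ms @ 10 + 504.202ms (1)
11. 5546.218ms @ 11 + 252.101ms (1/2)
12. 5798.319ms @ 23/2 + 252.101ms (1/2)
13. 6050.42ms @ 12 + 756.303ms (3/2)
14. 6806.723ms @ 27/2 + 756.303ms (3/2)
15. 7563.025ms @ 15 + 504.202ms (1)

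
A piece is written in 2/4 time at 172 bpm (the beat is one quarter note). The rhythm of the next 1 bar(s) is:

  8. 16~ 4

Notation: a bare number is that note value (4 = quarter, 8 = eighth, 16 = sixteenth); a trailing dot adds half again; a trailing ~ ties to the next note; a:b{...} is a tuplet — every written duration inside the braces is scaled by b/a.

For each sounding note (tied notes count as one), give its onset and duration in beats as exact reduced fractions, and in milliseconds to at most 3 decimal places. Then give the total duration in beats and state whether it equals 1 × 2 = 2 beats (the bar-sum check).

1) 0.0ms=0b +261.628ms=3/4b
2) 261.628ms=3/4b +436.047ms=5/4b
Σ=2b of 2 (172bpm 2/4) — PASS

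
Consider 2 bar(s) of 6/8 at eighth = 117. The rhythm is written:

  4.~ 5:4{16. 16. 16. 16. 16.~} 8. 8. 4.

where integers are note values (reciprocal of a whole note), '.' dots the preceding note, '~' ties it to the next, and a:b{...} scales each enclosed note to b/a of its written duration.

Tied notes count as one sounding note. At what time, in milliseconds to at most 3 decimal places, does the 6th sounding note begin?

1. 0.0ms @ 0 + 1846.154ms (18/5)
2. 1846.154ms @ 18/5 + 307.692ms (3/5)
3. 2153.846ms @ 21/5 + 307.692ms (3/5)
4. 2461.538ms @ 24/5 + 307.692ms (3/5)
5. 2769.231ms @ 27/5 + 1076.923ms (21/10)
6. 3846.154ms @ 15/2 + 769.231ms (3/2)
7. 4615.385ms @ 9 + 1538.462ms (3)

note 6 onset = 15/2b = 3846.154ms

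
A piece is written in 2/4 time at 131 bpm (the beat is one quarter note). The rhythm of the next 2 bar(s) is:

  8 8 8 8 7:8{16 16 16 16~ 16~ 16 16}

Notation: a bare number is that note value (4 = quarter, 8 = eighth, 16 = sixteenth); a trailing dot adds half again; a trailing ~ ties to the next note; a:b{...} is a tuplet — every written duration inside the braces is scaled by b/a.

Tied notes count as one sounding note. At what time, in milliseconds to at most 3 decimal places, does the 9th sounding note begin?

1. 0.0ms @ 0 + 229.008ms (1/2)
2. 229.008ms @ 1/2 + 229.008ms (1/2)
3. 458.015ms @ 1 + 229.008ms (1/2)
4. 687.023ms @ 3/2 + 229.008ms (1/2)
5. 916.031ms @ 2 + 130.862ms (2/7)
6. 1046.892ms @ 16/7 + 130.862ms (2/7)
7. 1177.754ms @ 18/7 + 130.862ms (2/7)
8. 1308.615ms @ 20/7 + 392.585ms (6/7)
9. 1701.2ms @ 26/7 + 130.862ms (2/7)

note 9 onset = 26/7b = 1701.2ms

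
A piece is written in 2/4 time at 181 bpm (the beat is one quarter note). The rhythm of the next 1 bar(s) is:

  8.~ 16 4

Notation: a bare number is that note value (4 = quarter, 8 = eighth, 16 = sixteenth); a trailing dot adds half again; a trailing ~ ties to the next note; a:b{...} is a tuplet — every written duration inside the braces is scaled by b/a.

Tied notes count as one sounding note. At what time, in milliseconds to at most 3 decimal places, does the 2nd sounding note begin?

note 2 onset = 1b = 331.492ms

1. 0.0ms @ 0 + 331.492ms (1)
2. 331.492ms @ 1 + 331.492ms (1)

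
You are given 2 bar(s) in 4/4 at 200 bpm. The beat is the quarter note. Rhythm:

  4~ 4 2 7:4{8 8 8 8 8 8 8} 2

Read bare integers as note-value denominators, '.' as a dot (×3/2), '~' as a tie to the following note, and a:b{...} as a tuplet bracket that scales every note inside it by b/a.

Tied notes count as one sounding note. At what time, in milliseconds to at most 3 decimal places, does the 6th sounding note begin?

note 6 onset = 34/7b = 1457.143ms

1. 0.0ms @ 0 + 600.0ms (2)
2. 600.0ms @ 2 + 600.0ms (2)
3. 1200.0ms @ 4 + 85.714ms (2/7)
4. 1285.714ms @ 30/7 + 85.714ms (2/7)
5. 1371.429ms @ 32/7 + 85.714ms (2/7)
6. 1457.143ms @ 34/7 + 85.714ms (2/7)
7. 1542.857ms @ 36/7 + 85.714ms (2/7)
8. 1628.571ms @ 38/7 + 85.714ms (2/7)
9. 1714.286ms @ 40/7 + 85.714ms (2/7)
10. 1800.0ms @ 6 + 600.0ms (2)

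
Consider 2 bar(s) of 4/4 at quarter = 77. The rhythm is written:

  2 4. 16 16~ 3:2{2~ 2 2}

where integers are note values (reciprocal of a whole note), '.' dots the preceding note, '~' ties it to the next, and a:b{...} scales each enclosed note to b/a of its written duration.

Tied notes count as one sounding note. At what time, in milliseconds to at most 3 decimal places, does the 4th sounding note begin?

note 4 onset = 15/4b = 2922.078ms

1. 0.0ms @ 0 + 1558.442ms (2)
2. 1558.442ms @ 2 + 1168.831ms (3/2)
3. 2727.273ms @ 7/2 + 194.805ms (1/4)
4. 2922.078ms @ 15/4 + 2272.727ms (35/12)
5. 5194.805ms @ 20/3 + 1038.961ms (4/3)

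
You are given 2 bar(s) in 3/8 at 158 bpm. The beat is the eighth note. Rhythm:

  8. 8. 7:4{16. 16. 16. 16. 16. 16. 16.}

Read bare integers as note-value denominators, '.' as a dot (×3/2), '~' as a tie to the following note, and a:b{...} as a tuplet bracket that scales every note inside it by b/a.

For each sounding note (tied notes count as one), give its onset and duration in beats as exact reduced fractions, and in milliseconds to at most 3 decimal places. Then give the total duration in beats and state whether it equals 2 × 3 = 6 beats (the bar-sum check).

1) 0.0ms=0b +569.62ms=3/2b
2) 569.62ms=3/2b +569.62ms=3/2b
3) 1139.241ms=3b +162.749ms=3/7b
4) 1301.989ms=24/7b +162.749ms=3/7b
5) 1464.738ms=27/7b +162.749ms=3/7b
6) 1627.486ms=30/7b +162.749ms=3/7b
7) 1790.235ms=33/7b +162.749ms=3/7b
8) 1952.984ms=36/7b +162.749ms=3/7b
9) 2115.732ms=39/7b +162.749ms=3/7b
Σ=6b of 6 (158bpm 3/8) — PASS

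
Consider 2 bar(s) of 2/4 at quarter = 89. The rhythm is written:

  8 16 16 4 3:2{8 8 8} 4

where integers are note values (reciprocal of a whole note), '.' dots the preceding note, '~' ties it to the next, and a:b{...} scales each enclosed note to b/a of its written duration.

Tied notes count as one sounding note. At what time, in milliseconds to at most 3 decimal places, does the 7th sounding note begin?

1. 0.0ms @ 0 + 337.079ms (1/2)
2. 337.079ms @ 1/2 + 168.539ms (1/4)
3. 505.618ms @ 3/4 + 168.539ms (1/4)
4. 674.157ms @ 1 + 674.157ms (1)
5. 1348.315ms @ 2 + 224.719ms (1/3)
6. 1573.034ms @ 7/3 + 224.719ms (1/3)
7. 1797.753ms @ 8/3 + 224.719ms (1/3)
8. 2022.472ms @ 3 + 674.157ms (1)

note 7 onset = 8/3b = 1797.753ms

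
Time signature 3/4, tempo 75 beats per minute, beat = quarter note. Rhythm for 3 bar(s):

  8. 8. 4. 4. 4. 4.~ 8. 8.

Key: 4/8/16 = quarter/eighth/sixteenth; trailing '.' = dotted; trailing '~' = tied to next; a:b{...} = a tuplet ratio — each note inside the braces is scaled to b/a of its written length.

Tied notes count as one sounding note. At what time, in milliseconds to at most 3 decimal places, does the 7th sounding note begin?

note 7 onset = 33/4b = 6600.0ms

1. 0.0ms @ 0 + 600.0ms (3/4)
2. 600.0ms @ 3/4 + 600.0ms (3/4)
3. 1200.0ms @ 3/2 + 1200.0ms (3/2)
4. 2400.0ms @ 3 + 1200.0ms (3/2)
5. 3600.0ms @ 9/2 + 1200.0ms (3/2)
6. 4800.0ms @ 6 + 1800.0ms (9/4)
7. 6600.0ms @ 33/4 + 600.0ms (3/4)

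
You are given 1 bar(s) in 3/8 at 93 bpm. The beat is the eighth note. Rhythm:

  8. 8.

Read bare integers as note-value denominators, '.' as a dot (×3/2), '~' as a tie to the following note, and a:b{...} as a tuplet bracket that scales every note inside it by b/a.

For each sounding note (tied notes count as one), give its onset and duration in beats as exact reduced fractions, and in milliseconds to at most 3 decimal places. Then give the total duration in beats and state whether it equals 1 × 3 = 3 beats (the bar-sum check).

1) 0.0ms=0b +967.742ms=3/2b
2) 967.742ms=3/2b +967.742ms=3/2b
Σ=3b of 3 (93bpm 3/8) — PASS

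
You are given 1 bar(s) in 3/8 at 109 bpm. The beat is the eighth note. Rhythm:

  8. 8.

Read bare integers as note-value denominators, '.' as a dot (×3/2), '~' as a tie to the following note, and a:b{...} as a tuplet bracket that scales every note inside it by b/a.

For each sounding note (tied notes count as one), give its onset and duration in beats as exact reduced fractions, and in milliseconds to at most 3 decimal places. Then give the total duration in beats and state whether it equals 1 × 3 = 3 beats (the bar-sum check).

1) 0.0ms=0b +825.688ms=3/2b
2) 825.688ms=3/2b +825.688ms=3/2b
Σ=3b of 3 (109bpm 3/8) — PASS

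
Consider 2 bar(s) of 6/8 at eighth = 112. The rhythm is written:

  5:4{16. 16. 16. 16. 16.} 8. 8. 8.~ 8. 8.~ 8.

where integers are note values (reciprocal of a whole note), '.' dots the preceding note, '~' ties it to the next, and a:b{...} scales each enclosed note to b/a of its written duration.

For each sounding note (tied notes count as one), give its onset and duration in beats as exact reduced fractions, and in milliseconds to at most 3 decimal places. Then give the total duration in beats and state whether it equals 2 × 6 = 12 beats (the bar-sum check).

1) 0.0ms=0b +321.429ms=3/5b
2) 321.429ms=3/5b +321.429ms=3/5b
3) 642.857ms=6/5b +321.429ms=3/5b
4) 964.286ms=9/5b +321.429ms=3/5b
5) 1285.714ms=12/5b +321.429ms=3/5b
6) 1607.143ms=3b +803.571ms=3/2b
7) 2410.714ms=9/2b +803.571ms=3/2b
8) 3214.286ms=6b +1607.143ms=3b
9) 4821.429ms=9b +1607.143ms=3b
Σ=12b of 12 (112bpm 6/8) — PASS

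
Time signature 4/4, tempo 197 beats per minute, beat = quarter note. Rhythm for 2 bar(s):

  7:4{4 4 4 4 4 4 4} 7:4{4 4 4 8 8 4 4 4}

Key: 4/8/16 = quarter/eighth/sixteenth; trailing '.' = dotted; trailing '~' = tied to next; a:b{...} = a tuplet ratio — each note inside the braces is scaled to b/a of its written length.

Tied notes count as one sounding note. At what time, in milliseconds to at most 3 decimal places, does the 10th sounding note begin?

1. 0.0ms @ 0 + 174.039ms (4/7)
2. 174.039ms @ 4/7 + 174.039ms (4/7)
3. 348.078ms @ 8/7 + 174.039ms (4/7)
4. 522.117ms @ 12/7 + 174.039ms (4/7)
5. 696.157ms @ 16/7 + 174.039ms (4/7)
6. 870.196ms @ 20/7 + 174.039ms (4/7)
7. 1044.235ms @ 24/7 + 174.039ms (4/7)
8. 1218.274ms @ 4 + 174.039ms (4/7)
9. 1392.313ms @ 32/7 + 174.039ms (4/7)
10. 1566.352ms @ 36/7 + 174.039ms (4/7)
11. 1740.392ms @ 40/7 + 87.02ms (2/7)
12. 1827.411ms @ 6 + 87.02ms (2/7)
13. 1914.431ms @ 44/7 + 174.039ms (4/7)
14. 2088.47ms @ 48/7 + 174.039ms (4/7)
15. 2262.509ms @ 52/7 + 174.039ms (4/7)

note 10 onset = 36/7b = 1566.352ms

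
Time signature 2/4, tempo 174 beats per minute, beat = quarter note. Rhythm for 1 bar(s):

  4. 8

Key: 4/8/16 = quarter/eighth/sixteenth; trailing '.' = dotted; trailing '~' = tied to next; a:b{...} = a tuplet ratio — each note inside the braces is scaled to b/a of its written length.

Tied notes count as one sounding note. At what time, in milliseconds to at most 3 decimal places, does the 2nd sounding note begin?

note 2 onset = 3/2b = 517.241ms

1. 0.0ms @ 0 + 517.241ms (3/2)
2. 517.241ms @ 3/2 + 172.414ms (1/2)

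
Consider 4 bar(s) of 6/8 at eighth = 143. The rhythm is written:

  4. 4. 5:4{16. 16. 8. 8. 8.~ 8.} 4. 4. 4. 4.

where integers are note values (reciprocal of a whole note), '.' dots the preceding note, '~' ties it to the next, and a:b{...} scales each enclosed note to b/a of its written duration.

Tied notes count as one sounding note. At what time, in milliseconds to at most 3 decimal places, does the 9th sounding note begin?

note 9 onset = 15b = 6293.706ms

1. 0.0ms @ 0 + 1258.741ms (3)
2. 1258.741ms @ 3 + 1258.741ms (3)
3. 2517.483ms @ 6 + 251.748ms (3/5)
4. 2769.231ms @ 33/5 + 251.748ms (3/5)
5. 3020.979ms @ 36/5 + 503.497ms (6/5)
6. 3524.476ms @ 42/5 + 503.497ms (6/5)
7. 4027.972ms @ 48/5 + 1006.993ms (12/5)
8. 5034.965ms @ 12 + 1258.741ms (3)
9. 6293.706ms @ 15 + 1258.741ms (3)
10. 7552.448ms @ 18 + 1258.741ms (3)
11. 8811.189ms @ 21 + 1258.741ms (3)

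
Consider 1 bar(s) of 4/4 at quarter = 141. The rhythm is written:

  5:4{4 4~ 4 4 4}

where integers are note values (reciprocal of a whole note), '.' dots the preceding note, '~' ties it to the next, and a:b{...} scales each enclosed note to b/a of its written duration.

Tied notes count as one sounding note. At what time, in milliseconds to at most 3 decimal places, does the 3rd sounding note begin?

1. 0.0ms @ 0 + 340.426ms (4/5)
2. 340.426ms @ 4/5 + 680.851ms (8/5)
3. 1021.277ms @ 12/5 + 340.426ms (4/5)
4. 1361.702ms @ 16/5 + 340.426ms (4/5)

note 3 onset = 12/5b = 1021.277ms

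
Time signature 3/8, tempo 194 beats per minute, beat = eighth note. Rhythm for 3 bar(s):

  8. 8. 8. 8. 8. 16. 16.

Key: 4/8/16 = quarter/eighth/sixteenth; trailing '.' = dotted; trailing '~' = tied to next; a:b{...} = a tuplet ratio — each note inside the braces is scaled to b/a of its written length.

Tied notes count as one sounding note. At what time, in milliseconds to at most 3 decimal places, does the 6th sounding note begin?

note 6 onset = 15/2b = 2319.588ms

1. 0.0ms @ 0 + 463.918ms (3/2)
2. 463.918ms @ 3/2 + 463.918ms (3/2)
3. 927.835ms @ 3 + 463.918ms (3/2)
4. 1391.753ms @ 9/2 + 463.918ms (3/2)
5. 1855.67ms @ 6 + 463.918ms (3/2)
6. 2319.588ms @ 15/2 + 231.959ms (3/4)
7. 2551.546ms @ 33/4 + 231.959ms (3/4)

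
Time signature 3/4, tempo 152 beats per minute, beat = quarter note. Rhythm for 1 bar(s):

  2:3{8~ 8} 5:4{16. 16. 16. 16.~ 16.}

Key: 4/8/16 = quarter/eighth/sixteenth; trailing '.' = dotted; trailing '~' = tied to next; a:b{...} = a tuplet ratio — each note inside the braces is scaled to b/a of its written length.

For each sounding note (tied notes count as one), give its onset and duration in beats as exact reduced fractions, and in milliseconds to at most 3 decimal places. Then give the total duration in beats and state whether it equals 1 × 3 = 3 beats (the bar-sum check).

1) 0.0ms=0b +592.105ms=3/2b
2) 592.105ms=3/2b +118.421ms=3/10b
3) 710.526ms=9/5b +118.421ms=3/10b
4) 828.947ms=21/10b +118.421ms=3/10b
5) 947.368ms=12/5b +236.842ms=3/5b
Σ=3b of 3 (152bpm 3/4) — PASS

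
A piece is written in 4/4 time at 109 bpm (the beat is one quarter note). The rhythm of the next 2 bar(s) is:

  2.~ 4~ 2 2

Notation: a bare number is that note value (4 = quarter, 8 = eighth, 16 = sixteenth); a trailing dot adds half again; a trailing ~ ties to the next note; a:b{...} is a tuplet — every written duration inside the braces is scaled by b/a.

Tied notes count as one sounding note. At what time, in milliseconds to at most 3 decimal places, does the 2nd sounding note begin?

note 2 onset = 6b = 3302.752ms

1. 0.0ms @ 0 + 3302.752ms (6)
2. 3302.752ms @ 6 + 1100.917ms (2)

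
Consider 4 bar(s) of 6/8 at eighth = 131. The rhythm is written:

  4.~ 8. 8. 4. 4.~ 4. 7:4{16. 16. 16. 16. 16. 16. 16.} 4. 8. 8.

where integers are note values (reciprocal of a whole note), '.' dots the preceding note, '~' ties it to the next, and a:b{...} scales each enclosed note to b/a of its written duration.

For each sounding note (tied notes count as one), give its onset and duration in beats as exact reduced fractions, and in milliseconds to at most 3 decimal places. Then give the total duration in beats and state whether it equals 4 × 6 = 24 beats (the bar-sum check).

1) 0.0ms=0b +2061.069ms=9/2b
2) 2061.069ms=9/2b +687.023ms=3/2b
3) 2748.092ms=6b +1374.046ms=3b
4) 4122.137ms=9b +2748.092ms=6b
5) 6870.229ms=15b +196.292ms=3/7b
6) 7066.521ms=108/7b +196.292ms=3/7b
7) 7262.814ms=111/7b +196.292ms=3/7b
8) 7459.106ms=114/7b +196.292ms=3/7b
9) 7655.398ms=117/7b +196.292ms=3/7b
10) 7851.69ms=120/7b +196.292ms=3/7b
11) 8047.983ms=123/7b +196.292ms=3/7b
12) 8244.275ms=18b +1374.046ms=3b
13) 9618.321ms=21b +687.023ms=3/2b
14) 10305.344ms=45/2b +687.023ms=3/2b
Σ=24b of 24 (131bpm 6/8) — PASS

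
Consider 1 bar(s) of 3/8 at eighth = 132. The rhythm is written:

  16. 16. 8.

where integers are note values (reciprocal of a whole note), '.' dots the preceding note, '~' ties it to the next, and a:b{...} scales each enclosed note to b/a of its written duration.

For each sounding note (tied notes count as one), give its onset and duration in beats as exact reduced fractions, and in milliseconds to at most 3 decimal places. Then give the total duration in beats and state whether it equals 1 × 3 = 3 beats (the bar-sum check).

1) 0.0ms=0b +340.909ms=3/4b
2) 340.909ms=3/4b +340.909ms=3/4b
3) 681.818ms=3/2b +681.818ms=3/2b
Σ=3b of 3 (132bpm 3/8) — PASS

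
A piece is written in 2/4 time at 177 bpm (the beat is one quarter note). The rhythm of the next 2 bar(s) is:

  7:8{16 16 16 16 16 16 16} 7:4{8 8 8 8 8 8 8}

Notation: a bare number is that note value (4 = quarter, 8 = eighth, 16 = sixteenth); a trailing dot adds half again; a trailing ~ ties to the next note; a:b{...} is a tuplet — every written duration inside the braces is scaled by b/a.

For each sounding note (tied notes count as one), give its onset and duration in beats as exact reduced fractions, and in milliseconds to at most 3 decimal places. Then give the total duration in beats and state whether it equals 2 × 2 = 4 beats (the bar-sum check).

1) 0.0ms=0b +96.852ms=2/7b
2) 96.852ms=2/7b +96.852ms=2/7b
3) 193.705ms=4/7b +96.852ms=2/7b
4) 290.557ms=6/7b +96.852ms=2/7b
5) 387.409ms=8/7b +96.852ms=2/7b
6) 484.262ms=10/7b +96.852ms=2/7b
7) 581.114ms=12/7b +96.852ms=2/7b
8) 677.966ms=2b +96.852ms=2/7b
9) 774.818ms=16/7b +96.852ms=2/7b
10) 871.671ms=18/7b +96.852ms=2/7b
11) 968.523ms=20/7b +96.852ms=2/7b
12) 1065.375ms=22/7b +96.852ms=2/7b
13) 1162.228ms=24/7b +96.852ms=2/7b
14) 1259.08ms=26/7b +96.852ms=2/7b
Σ=4b of 4 (177bpm 2/4) — PASS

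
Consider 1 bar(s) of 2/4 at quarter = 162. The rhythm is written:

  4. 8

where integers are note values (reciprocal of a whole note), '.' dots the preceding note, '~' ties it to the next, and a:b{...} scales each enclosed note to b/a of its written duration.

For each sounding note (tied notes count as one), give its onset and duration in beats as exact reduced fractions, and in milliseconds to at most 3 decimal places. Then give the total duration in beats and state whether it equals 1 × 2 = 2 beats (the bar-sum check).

1) 0.0ms=0b +555.556ms=3/2b
2) 555.556ms=3/2b +185.185ms=1/2b
Σ=2b of 2 (162bpm 2/4) — PASS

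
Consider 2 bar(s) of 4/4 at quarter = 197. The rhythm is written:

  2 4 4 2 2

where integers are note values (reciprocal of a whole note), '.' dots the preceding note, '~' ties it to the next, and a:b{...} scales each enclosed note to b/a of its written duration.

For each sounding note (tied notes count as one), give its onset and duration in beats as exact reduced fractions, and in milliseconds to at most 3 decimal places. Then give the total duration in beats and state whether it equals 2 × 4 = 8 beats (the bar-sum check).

1) 0.0ms=0b +609.137ms=2b
2) 609.137ms=2b +304.569ms=1b
3) 913.706ms=3b +304.569ms=1b
4) 1218.274ms=4b +609.137ms=2b
5) 1827.411ms=6b +609.137ms=2b
Σ=8b of 8 (197bpm 4/4) — PASS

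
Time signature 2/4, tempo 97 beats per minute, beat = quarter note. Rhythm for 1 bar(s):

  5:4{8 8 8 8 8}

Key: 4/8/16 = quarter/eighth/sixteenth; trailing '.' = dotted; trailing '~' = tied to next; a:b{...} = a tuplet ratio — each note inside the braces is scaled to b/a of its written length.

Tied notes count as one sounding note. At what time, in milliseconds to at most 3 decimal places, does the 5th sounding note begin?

1. 0.0ms @ 0 + 247.423ms (2/5)
2. 247.423ms @ 2/5 + 247.423ms (2/5)
3. 494.845ms @ 4/5 + 247.423ms (2/5)
4. 742.268ms @ 6/5 + 247.423ms (2/5)
5. 989.691ms @ 8/5 + 247.423ms (2/5)

note 5 onset = 8/5b = 989.691ms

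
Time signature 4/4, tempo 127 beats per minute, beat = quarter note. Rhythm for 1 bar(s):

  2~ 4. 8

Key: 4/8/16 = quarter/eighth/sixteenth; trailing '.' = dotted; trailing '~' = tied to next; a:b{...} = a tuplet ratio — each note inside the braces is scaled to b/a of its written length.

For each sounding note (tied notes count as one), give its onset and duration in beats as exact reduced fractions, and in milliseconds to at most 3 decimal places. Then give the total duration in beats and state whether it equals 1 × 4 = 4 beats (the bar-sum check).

1) 0.0ms=0b +1653.543ms=7/2b
2) 1653.543ms=7/2b +236.22ms=1/2b
Σ=4b of 4 (127bpm 4/4) — PASS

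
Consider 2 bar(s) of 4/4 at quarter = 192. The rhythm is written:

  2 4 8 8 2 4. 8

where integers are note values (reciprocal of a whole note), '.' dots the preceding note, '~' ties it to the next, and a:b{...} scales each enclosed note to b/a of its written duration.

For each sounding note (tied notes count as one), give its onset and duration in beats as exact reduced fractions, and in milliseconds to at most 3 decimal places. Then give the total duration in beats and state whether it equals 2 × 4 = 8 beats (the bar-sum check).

1) 0.0ms=0b +625.0ms=2b
2) 625.0ms=2b +312.5ms=1b
3) 937.5ms=3b +156.25ms=1/2b
4) 1093.75ms=7/2b +156.25ms=1/2b
5) 1250.0ms=4b +625.0ms=2b
6) 1875.0ms=6b +468.75ms=3/2b
7) 2343.75ms=15/2b +156.25ms=1/2b
Σ=8b of 8 (192bpm 4/4) — PASS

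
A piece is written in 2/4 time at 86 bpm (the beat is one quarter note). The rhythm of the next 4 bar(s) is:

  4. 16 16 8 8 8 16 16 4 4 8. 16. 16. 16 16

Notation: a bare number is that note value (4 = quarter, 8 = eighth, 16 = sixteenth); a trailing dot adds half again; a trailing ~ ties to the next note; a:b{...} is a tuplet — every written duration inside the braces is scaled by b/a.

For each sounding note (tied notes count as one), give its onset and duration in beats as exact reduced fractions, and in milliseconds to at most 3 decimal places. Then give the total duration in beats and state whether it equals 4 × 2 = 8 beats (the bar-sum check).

1) 0.0ms=0b +1046.512ms=3/2b
2) 1046.512ms=3/2b +174.419ms=1/4b
3) 1220.93ms=7/4b +174.419ms=1/4b
4) 1395.349ms=2b +348.837ms=1/2b
5) 1744.186ms=5/2b +348.837ms=1/2b
6) 2093.023ms=3b +348.837ms=1/2b
7) 2441.86ms=7/2b +174.419ms=1/4b
8) 2616.279ms=15/4b +174.419ms=1/4b
9) 2790.698ms=4b +697.674ms=1b
10) 3488.372ms=5b +697.674ms=1b
11) 4186.047ms=6b +523.256ms=3/4b
12) 4709.302ms=27/4b +261.628ms=3/8b
13) 4970.93ms=57/8b +261.628ms=3/8b
14) 5232.558ms=15/2b +174.419ms=1/4b
15) 5406.977ms=31/4b +174.419ms=1/4b
Σ=8b of 8 (86bpm 2/4) — PASS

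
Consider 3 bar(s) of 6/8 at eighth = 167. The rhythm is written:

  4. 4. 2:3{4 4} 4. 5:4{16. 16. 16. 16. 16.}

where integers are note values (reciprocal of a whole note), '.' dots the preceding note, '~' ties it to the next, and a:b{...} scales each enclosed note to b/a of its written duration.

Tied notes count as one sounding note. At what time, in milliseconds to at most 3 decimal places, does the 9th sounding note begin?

note 9 onset = 84/5b = 6035.928ms

1. 0.0ms @ 0 + 1077.844ms (3)
2. 1077.844ms @ 3 + 1077.844ms (3)
3. 2155.689ms @ 6 + 1077.844ms (3)
4. 3233.533ms @ 9 + 1077.844ms (3)
5. 4311.377ms @ 12 + 1077.844ms (3)
6. 5389.222ms @ 15 + 215.569ms (3/5)
7. 5604.79ms @ 78/5 + 215.569ms (3/5)
8. 5820.359ms @ 81/5 + 215.569ms (3/5)
9. 6035.928ms @ 84/5 + 215.569ms (3/5)
10. 6251.497ms @ 87/5 + 215.569ms (3/5)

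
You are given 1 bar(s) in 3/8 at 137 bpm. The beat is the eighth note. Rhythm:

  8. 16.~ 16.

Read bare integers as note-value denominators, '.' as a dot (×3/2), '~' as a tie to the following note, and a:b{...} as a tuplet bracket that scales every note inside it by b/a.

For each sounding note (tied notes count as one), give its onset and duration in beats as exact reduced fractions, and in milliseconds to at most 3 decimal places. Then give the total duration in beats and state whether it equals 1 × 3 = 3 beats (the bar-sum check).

1) 0.0ms=0b +656.934ms=3/2b
2) 656.934ms=3/2b +656.934ms=3/2b
Σ=3b of 3 (137bpm 3/8) — PASS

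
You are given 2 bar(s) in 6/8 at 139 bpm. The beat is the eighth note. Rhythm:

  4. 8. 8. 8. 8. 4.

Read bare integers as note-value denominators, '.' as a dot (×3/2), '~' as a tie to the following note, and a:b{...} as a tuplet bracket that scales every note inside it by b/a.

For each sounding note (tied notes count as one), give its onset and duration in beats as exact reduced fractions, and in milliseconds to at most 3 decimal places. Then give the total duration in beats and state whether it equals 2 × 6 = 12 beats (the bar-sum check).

1) 0.0ms=0b +1294.964ms=3b
2) 1294.964ms=3b +647.482ms=3/2b
3) 1942.446ms=9/2b +647.482ms=3/2b
4) 2589.928ms=6b +647.482ms=3/2b
5) 3237.41ms=15/2b +647.482ms=3/2b
6) 3884.892ms=9b +1294.964ms=3b
Σ=12b of 12 (139bpm 6/8) — PASS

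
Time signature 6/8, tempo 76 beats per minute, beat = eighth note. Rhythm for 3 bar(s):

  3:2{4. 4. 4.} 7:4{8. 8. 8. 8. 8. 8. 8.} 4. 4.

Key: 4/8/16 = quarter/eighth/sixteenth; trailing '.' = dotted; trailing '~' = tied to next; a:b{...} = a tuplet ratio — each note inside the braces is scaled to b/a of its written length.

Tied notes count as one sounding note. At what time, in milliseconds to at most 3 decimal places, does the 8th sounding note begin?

note 8 onset = 66/7b = 7443.609ms

1. 0.0ms @ 0 + 1578.947ms (2)
2. 1578.947ms @ 2 + 1578.947ms (2)
3. 3157.895ms @ 4 + 1578.947ms (2)
4. 4736.842ms @ 6 + 676.692ms (6/7)
5. 5413.534ms @ 48/7 + 676.692ms (6/7)
6. 6090.226ms @ 54/7 + 676.692ms (6/7)
7. 6766.917ms @ 60/7 + 676.692ms (6/7)
8. 7443.609ms @ 66/7 + 676.692ms (6/7)
9. 8120.301ms @ 72/7 + 676.692ms (6/7)
10. 8796.992ms @ 78/7 + 676.692ms (6/7)
11. 9473.684ms @ 12 + 2368.421ms (3)
12. 11842.105ms @ 15 + 2368.421ms (3)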